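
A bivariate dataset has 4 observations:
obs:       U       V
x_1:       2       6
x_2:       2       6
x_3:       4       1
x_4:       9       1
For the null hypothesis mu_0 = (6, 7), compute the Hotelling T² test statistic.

Step 1 — sample mean vector:
  mean(U) = (2 + 2 + 4 + 9) / 4 = 17/4 = 4.25
  mean(V) = (6 + 6 + 1 + 1) / 4 = 14/4 = 3.5
  x̄ = (4.25, 3.5),  deviation x̄ - mu_0 = (4.25, 3.5) - (6, 7) = (-1.75, -3.5).

Step 2 — sample covariance matrix, S[i,j] = (1/(n-1)) · Σ_k (x_{k,i} - mean_i) · (x_{k,j} - mean_j), divisor n-1 = 3:
  S[U,U] = ((-2.25)·(-2.25) + (-2.25)·(-2.25) + (-0.25)·(-0.25) + (4.75)·(4.75)) / 3 = 32.75/3 = 10.9167
  S[U,V] = ((-2.25)·(2.5) + (-2.25)·(2.5) + (-0.25)·(-2.5) + (4.75)·(-2.5)) / 3 = -22.5/3 = -7.5
  S[V,V] = ((2.5)·(2.5) + (2.5)·(2.5) + (-2.5)·(-2.5) + (-2.5)·(-2.5)) / 3 = 25/3 = 8.3333
  S = [[10.9167, -7.5],
 [-7.5, 8.3333]].

Step 3 — invert S. det(S) = 10.9167·8.3333 - (-7.5)² = 34.7222.
  S^{-1} = (1/det) · [[d, -b], [-b, a]] = [[0.24, 0.216],
 [0.216, 0.3144]].

Step 4 — quadratic form (x̄ - mu_0)^T · S^{-1} · (x̄ - mu_0):
  S^{-1} · (x̄ - mu_0) = (-1.176, -1.4784),
  (x̄ - mu_0)^T · [...] = (-1.75)·(-1.176) + (-3.5)·(-1.4784) = 7.2324.

Step 5 — scale by n: T² = 4 · 7.2324 = 28.9296.

T² ≈ 28.9296


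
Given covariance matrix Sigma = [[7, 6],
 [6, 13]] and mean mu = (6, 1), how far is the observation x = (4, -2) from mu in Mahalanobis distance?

Step 1 — centre the observation: (x - mu) = (-2, -3).

Step 2 — invert Sigma. det(Sigma) = 7·13 - (6)² = 55.
  Sigma^{-1} = (1/det) · [[d, -b], [-b, a]] = [[0.2364, -0.1091],
 [-0.1091, 0.1273]].

Step 3 — form the quadratic (x - mu)^T · Sigma^{-1} · (x - mu):
  Sigma^{-1} · (x - mu) = (-0.1455, -0.1636).
  (x - mu)^T · [Sigma^{-1} · (x - mu)] = (-2)·(-0.1455) + (-3)·(-0.1636) = 0.7818.

Step 4 — take square root: d = √(0.7818) ≈ 0.8842.

d(x, mu) = √(0.7818) ≈ 0.8842


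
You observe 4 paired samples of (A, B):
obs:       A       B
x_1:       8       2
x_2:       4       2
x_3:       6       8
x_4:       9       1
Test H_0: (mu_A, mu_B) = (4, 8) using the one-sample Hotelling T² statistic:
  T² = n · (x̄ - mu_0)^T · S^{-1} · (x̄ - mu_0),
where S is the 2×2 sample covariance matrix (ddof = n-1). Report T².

Step 1 — sample mean vector:
  mean(A) = (8 + 4 + 6 + 9) / 4 = 27/4 = 6.75
  mean(B) = (2 + 2 + 8 + 1) / 4 = 13/4 = 3.25
  x̄ = (6.75, 3.25),  deviation x̄ - mu_0 = (6.75, 3.25) - (4, 8) = (2.75, -4.75).

Step 2 — sample covariance matrix, S[i,j] = (1/(n-1)) · Σ_k (x_{k,i} - mean_i) · (x_{k,j} - mean_j), divisor n-1 = 3:
  S[A,A] = ((1.25)·(1.25) + (-2.75)·(-2.75) + (-0.75)·(-0.75) + (2.25)·(2.25)) / 3 = 14.75/3 = 4.9167
  S[A,B] = ((1.25)·(-1.25) + (-2.75)·(-1.25) + (-0.75)·(4.75) + (2.25)·(-2.25)) / 3 = -6.75/3 = -2.25
  S[B,B] = ((-1.25)·(-1.25) + (-1.25)·(-1.25) + (4.75)·(4.75) + (-2.25)·(-2.25)) / 3 = 30.75/3 = 10.25
  S = [[4.9167, -2.25],
 [-2.25, 10.25]].

Step 3 — invert S. det(S) = 4.9167·10.25 - (-2.25)² = 45.3333.
  S^{-1} = (1/det) · [[d, -b], [-b, a]] = [[0.2261, 0.0496],
 [0.0496, 0.1085]].

Step 4 — quadratic form (x̄ - mu_0)^T · S^{-1} · (x̄ - mu_0):
  S^{-1} · (x̄ - mu_0) = (0.386, -0.3787),
  (x̄ - mu_0)^T · [...] = (2.75)·(0.386) + (-4.75)·(-0.3787) = 2.8603.

Step 5 — scale by n: T² = 4 · 2.8603 = 11.4412.

T² ≈ 11.4412


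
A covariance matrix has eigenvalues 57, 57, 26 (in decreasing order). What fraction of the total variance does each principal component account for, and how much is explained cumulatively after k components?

Step 1 — total variance = trace(Sigma) = Σ λ_i = 57 + 57 + 26 = 140.

Step 2 — fraction explained by component i = λ_i / Σ λ:
  PC1: 57/140 = 0.4071
  PC2: 57/140 = 0.4071
  PC3: 26/140 = 0.1857

Step 3 — cumulative fraction after k components = (λ_1 + ... + λ_k) / Σ λ:
  k = 1: 57/140 = 0.4071
  k = 2: (57 + 57)/140 = 114/140 = 0.8143
  k = 3: (57 + 57 + 26)/140 = 140/140 = 1

Summary (fraction, with percent):

explained: PC1 0.4071 (40.71%), PC2 0.4071 (40.71%), PC3 0.1857 (18.57%);  cumulative: 0.4071, 0.8143, 1


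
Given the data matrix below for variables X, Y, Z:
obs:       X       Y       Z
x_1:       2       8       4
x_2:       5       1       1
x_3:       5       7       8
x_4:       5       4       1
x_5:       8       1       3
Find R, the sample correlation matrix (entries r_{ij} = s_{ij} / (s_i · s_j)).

Step 1 — column means:
  mean(X) = (2 + 5 + 5 + 5 + 8) / 5 = 25/5 = 5
  mean(Y) = (8 + 1 + 7 + 4 + 1) / 5 = 21/5 = 4.2
  mean(Z) = (4 + 1 + 8 + 1 + 3) / 5 = 17/5 = 3.4

Step 2 — sample variances and covariances s[i,j] = (1/(n-1)) · Σ_k (x_{k,i} - mean_i) · (x_{k,j} - mean_j), with n-1 = 4:
  s[X,X] = ((-3)·(-3) + (0)·(0) + (0)·(0) + (0)·(0) + (3)·(3)) / 4 = 18/4 = 4.5
  s[X,Y] = ((-3)·(3.8) + (0)·(-3.2) + (0)·(2.8) + (0)·(-0.2) + (3)·(-3.2)) / 4 = -21/4 = -5.25
  s[X,Z] = ((-3)·(0.6) + (0)·(-2.4) + (0)·(4.6) + (0)·(-2.4) + (3)·(-0.4)) / 4 = -3/4 = -0.75
  s[Y,Y] = ((3.8)·(3.8) + (-3.2)·(-3.2) + (2.8)·(2.8) + (-0.2)·(-0.2) + (-3.2)·(-3.2)) / 4 = 42.8/4 = 10.7
  s[Y,Z] = ((3.8)·(0.6) + (-3.2)·(-2.4) + (2.8)·(4.6) + (-0.2)·(-2.4) + (-3.2)·(-0.4)) / 4 = 24.6/4 = 6.15
  s[Z,Z] = ((0.6)·(0.6) + (-2.4)·(-2.4) + (4.6)·(4.6) + (-2.4)·(-2.4) + (-0.4)·(-0.4)) / 4 = 33.2/4 = 8.3
  Sample standard deviations s_i = √(s[i,i]):
  s(X) = √(4.5) = 2.1213
  s(Y) = √(10.7) = 3.2711
  s(Z) = √(8.3) = 2.881

Step 3 — r_{ij} = s_{ij} / (s_i · s_j):
  r[X,X] = 1 (diagonal).
  r[X,Y] = -5.25 / (2.1213 · 3.2711) = -5.25 / 6.939 = -0.7566
  r[X,Z] = -0.75 / (2.1213 · 2.881) = -0.75 / 6.1115 = -0.1227
  r[Y,Y] = 1 (diagonal).
  r[Y,Z] = 6.15 / (3.2711 · 2.881) = 6.15 / 9.4239 = 0.6526
  r[Z,Z] = 1 (diagonal).

R is symmetric with unit diagonal. Assembling:

R = [[1, -0.7566, -0.1227],
 [-0.7566, 1, 0.6526],
 [-0.1227, 0.6526, 1]]


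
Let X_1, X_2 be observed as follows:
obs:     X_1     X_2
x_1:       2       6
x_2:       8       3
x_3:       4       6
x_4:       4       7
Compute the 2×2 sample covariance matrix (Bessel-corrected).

Step 1 — column means:
  mean(X_1) = (2 + 8 + 4 + 4) / 4 = 18/4 = 4.5
  mean(X_2) = (6 + 3 + 6 + 7) / 4 = 22/4 = 5.5

Step 2 — sample covariance S[i,j] = (1/(n-1)) · Σ_k (x_{k,i} - mean_i) · (x_{k,j} - mean_j), with n-1 = 3.
  S[X_1,X_1] = ((-2.5)·(-2.5) + (3.5)·(3.5) + (-0.5)·(-0.5) + (-0.5)·(-0.5)) / 3 = 19/3 = 6.3333
  S[X_1,X_2] = ((-2.5)·(0.5) + (3.5)·(-2.5) + (-0.5)·(0.5) + (-0.5)·(1.5)) / 3 = -11/3 = -3.6667
  S[X_2,X_2] = ((0.5)·(0.5) + (-2.5)·(-2.5) + (0.5)·(0.5) + (1.5)·(1.5)) / 3 = 9/3 = 3

S is symmetric (S[j,i] = S[i,j]). Assembling:

S = [[6.3333, -3.6667],
 [-3.6667, 3]]


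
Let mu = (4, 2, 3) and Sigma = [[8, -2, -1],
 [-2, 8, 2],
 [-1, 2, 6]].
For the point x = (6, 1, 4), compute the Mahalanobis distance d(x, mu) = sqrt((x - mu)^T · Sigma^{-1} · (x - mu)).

Step 1 — centre the observation: (x - mu) = (2, -1, 1).

Step 2 — invert Sigma (cofactor / det for 3×3, or solve directly):
  Sigma^{-1} = [[0.1341, 0.0305, 0.0122],
 [0.0305, 0.1433, -0.0427],
 [0.0122, -0.0427, 0.1829]].

Step 3 — form the quadratic (x - mu)^T · Sigma^{-1} · (x - mu):
  Sigma^{-1} · (x - mu) = (0.25, -0.125, 0.25).
  (x - mu)^T · [Sigma^{-1} · (x - mu)] = (2)·(0.25) + (-1)·(-0.125) + (1)·(0.25) = 0.875.

Step 4 — take square root: d = √(0.875) ≈ 0.9354.

d(x, mu) = √(0.875) ≈ 0.9354


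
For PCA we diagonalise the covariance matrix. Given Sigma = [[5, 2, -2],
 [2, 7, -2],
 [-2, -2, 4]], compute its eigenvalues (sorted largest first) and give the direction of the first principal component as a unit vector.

Step 1 — characteristic polynomial p(λ) = det(λI - Sigma) = λ³ - tr·λ² + c_1·λ - det, where tr = trace, c_1 = sum of the principal 2×2 minors, det = det(Sigma):
  tr = 5 + 7 + 4 = 16,
  c_1 = (5·7 - (2)²) + (5·4 - (-2)²) + (7·4 - (-2)²) = 31 + 16 + 24 = 71,
  det = 5·(7·4 - (-2)²) - (2)·((2)·4 - (-2)·(-2)) + (-2)·((2)·(-2) - 7·(-2)) = 5·(24) - (2)·(4) + (-2)·(10) = 92.
  So p(λ) = λ³ - 16λ² + 71λ - 92.
Step 2 — look for an integer root (rational root theorem: any rational root is an integer divisor of 92). Testing λ = 4:
  p(4) = 64 - 256 + 284 - 92 = 0  ✓
  Dividing out (λ - 4): p(λ) = (λ - 4)(λ² - 12λ + 23).
Step 3 — remaining eigenvalues from the quadratic λ² - 12λ + 23 = 0:
  Δ = 12² - 4·23 = 144 - 92 = 52,  λ = (12 ± √52)/2 = (12 ± 7.2111)/2 ≈ 9.6056 or 2.3944.
  Sorted: λ_1 = 9.6056,  λ_2 = 4,  λ_3 = 2.3944  (check: sum = 16 = tr ✓).

Step 4 — unit eigenvector for λ_1 ≈ 9.6056: v spans the null space of (Sigma - λ_1 I), whose rows are
  r_1 = (-4.6056, 2, -2),  r_2 = (2, -2.6056, -2),  r_3 = (-2, -2, -5.6056).
  v is orthogonal to every row, so take v ∝ r_1 × r_2 = ((2)·(-2) - (-2)·(-2.6056), (-2)·(2) - (-4.6056)·(-2), (-4.6056)·(-2.6056) - (2)·(2)) ≈ (-9.2111, -13.2111, 8).
  Rescale (multiply by -1 so the first nonzero entry is positive): u = (9.2111, 13.2111, -8).
  ||u|| = √((9.2111)² + (13.2111)² + (-8)²) = √(323.3776) ≈ 17.9827,  v_1 = u/||u|| ≈ (0.5122, 0.7347, -0.4449) (||v_1|| = 1).

λ_1 = 9.6056,  λ_2 = 4,  λ_3 = 2.3944;  v_1 ≈ (0.5122, 0.7347, -0.4449)


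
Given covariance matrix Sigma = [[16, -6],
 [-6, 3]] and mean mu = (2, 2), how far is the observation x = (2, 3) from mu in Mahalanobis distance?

Step 1 — centre the observation: (x - mu) = (0, 1).

Step 2 — invert Sigma. det(Sigma) = 16·3 - (-6)² = 12.
  Sigma^{-1} = (1/det) · [[d, -b], [-b, a]] = [[0.25, 0.5],
 [0.5, 1.3333]].

Step 3 — form the quadratic (x - mu)^T · Sigma^{-1} · (x - mu):
  Sigma^{-1} · (x - mu) = (0.5, 1.3333).
  (x - mu)^T · [Sigma^{-1} · (x - mu)] = (0)·(0.5) + (1)·(1.3333) = 1.3333.

Step 4 — take square root: d = √(1.3333) ≈ 1.1547.

d(x, mu) = √(1.3333) ≈ 1.1547


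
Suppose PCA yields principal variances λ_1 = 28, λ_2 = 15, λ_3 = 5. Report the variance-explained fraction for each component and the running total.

Step 1 — total variance = trace(Sigma) = Σ λ_i = 28 + 15 + 5 = 48.

Step 2 — fraction explained by component i = λ_i / Σ λ:
  PC1: 28/48 = 0.5833
  PC2: 15/48 = 0.3125
  PC3: 5/48 = 0.1042

Step 3 — cumulative fraction after k components = (λ_1 + ... + λ_k) / Σ λ:
  k = 1: 28/48 = 0.5833
  k = 2: (28 + 15)/48 = 43/48 = 0.8958
  k = 3: (28 + 15 + 5)/48 = 48/48 = 1

Summary (fraction, with percent):

explained: PC1 0.5833 (58.33%), PC2 0.3125 (31.25%), PC3 0.1042 (10.42%);  cumulative: 0.5833, 0.8958, 1


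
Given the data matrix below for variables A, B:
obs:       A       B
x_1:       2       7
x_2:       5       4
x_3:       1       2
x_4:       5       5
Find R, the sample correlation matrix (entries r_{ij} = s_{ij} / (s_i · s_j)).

Step 1 — column means:
  mean(A) = (2 + 5 + 1 + 5) / 4 = 13/4 = 3.25
  mean(B) = (7 + 4 + 2 + 5) / 4 = 18/4 = 4.5

Step 2 — sample variances and covariances s[i,j] = (1/(n-1)) · Σ_k (x_{k,i} - mean_i) · (x_{k,j} - mean_j), with n-1 = 3:
  s[A,A] = ((-1.25)·(-1.25) + (1.75)·(1.75) + (-2.25)·(-2.25) + (1.75)·(1.75)) / 3 = 12.75/3 = 4.25
  s[A,B] = ((-1.25)·(2.5) + (1.75)·(-0.5) + (-2.25)·(-2.5) + (1.75)·(0.5)) / 3 = 2.5/3 = 0.8333
  s[B,B] = ((2.5)·(2.5) + (-0.5)·(-0.5) + (-2.5)·(-2.5) + (0.5)·(0.5)) / 3 = 13/3 = 4.3333
  Sample standard deviations s_i = √(s[i,i]):
  s(A) = √(4.25) = 2.0616
  s(B) = √(4.3333) = 2.0817

Step 3 — r_{ij} = s_{ij} / (s_i · s_j):
  r[A,A] = 1 (diagonal).
  r[A,B] = 0.8333 / (2.0616 · 2.0817) = 0.8333 / 4.2915 = 0.1942
  r[B,B] = 1 (diagonal).

R is symmetric with unit diagonal. Assembling:

R = [[1, 0.1942],
 [0.1942, 1]]


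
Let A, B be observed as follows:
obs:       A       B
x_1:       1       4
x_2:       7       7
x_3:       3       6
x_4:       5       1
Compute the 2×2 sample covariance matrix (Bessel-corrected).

Step 1 — column means:
  mean(A) = (1 + 7 + 3 + 5) / 4 = 16/4 = 4
  mean(B) = (4 + 7 + 6 + 1) / 4 = 18/4 = 4.5

Step 2 — sample covariance S[i,j] = (1/(n-1)) · Σ_k (x_{k,i} - mean_i) · (x_{k,j} - mean_j), with n-1 = 3.
  S[A,A] = ((-3)·(-3) + (3)·(3) + (-1)·(-1) + (1)·(1)) / 3 = 20/3 = 6.6667
  S[A,B] = ((-3)·(-0.5) + (3)·(2.5) + (-1)·(1.5) + (1)·(-3.5)) / 3 = 4/3 = 1.3333
  S[B,B] = ((-0.5)·(-0.5) + (2.5)·(2.5) + (1.5)·(1.5) + (-3.5)·(-3.5)) / 3 = 21/3 = 7

S is symmetric (S[j,i] = S[i,j]). Assembling:

S = [[6.6667, 1.3333],
 [1.3333, 7]]


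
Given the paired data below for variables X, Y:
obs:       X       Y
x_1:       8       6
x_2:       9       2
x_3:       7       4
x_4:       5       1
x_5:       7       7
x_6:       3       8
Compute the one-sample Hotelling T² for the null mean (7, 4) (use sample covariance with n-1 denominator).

Step 1 — sample mean vector:
  mean(X) = (8 + 9 + 7 + 5 + 7 + 3) / 6 = 39/6 = 6.5
  mean(Y) = (6 + 2 + 4 + 1 + 7 + 8) / 6 = 28/6 = 4.6667
  x̄ = (6.5, 4.6667),  deviation x̄ - mu_0 = (6.5, 4.6667) - (7, 4) = (-0.5, 0.6667).

Step 2 — sample covariance matrix, S[i,j] = (1/(n-1)) · Σ_k (x_{k,i} - mean_i) · (x_{k,j} - mean_j), divisor n-1 = 5:
  S[X,X] = ((1.5)·(1.5) + (2.5)·(2.5) + (0.5)·(0.5) + (-1.5)·(-1.5) + (0.5)·(0.5) + (-3.5)·(-3.5)) / 5 = 23.5/5 = 4.7
  S[X,Y] = ((1.5)·(1.3333) + (2.5)·(-2.6667) + (0.5)·(-0.6667) + (-1.5)·(-3.6667) + (0.5)·(2.3333) + (-3.5)·(3.3333)) / 5 = -10/5 = -2
  S[Y,Y] = ((1.3333)·(1.3333) + (-2.6667)·(-2.6667) + (-0.6667)·(-0.6667) + (-3.6667)·(-3.6667) + (2.3333)·(2.3333) + (3.3333)·(3.3333)) / 5 = 39.3333/5 = 7.8667
  S = [[4.7, -2],
 [-2, 7.8667]].

Step 3 — invert S. det(S) = 4.7·7.8667 - (-2)² = 32.9733.
  S^{-1} = (1/det) · [[d, -b], [-b, a]] = [[0.2386, 0.0607],
 [0.0607, 0.1425]].

Step 4 — quadratic form (x̄ - mu_0)^T · S^{-1} · (x̄ - mu_0):
  S^{-1} · (x̄ - mu_0) = (-0.0789, 0.0647),
  (x̄ - mu_0)^T · [...] = (-0.5)·(-0.0789) + (0.6667)·(0.0647) = 0.0826.

Step 5 — scale by n: T² = 6 · 0.0826 = 0.4953.

T² ≈ 0.4953


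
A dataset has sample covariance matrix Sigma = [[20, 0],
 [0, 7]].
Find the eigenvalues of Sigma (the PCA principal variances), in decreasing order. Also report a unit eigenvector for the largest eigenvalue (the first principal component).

Step 1 — characteristic polynomial of 2×2 Sigma:
  det(Sigma - λI) = λ² - trace · λ + det = 0.
  trace = 20 + 7 = 27, det = 20·7 - (0)² = 140.
Step 2 — discriminant:
  Δ = trace² - 4·det = 729 - 560 = 169.
Step 3 — eigenvalues:
  λ = (trace ± √Δ)/2 = (27 ± 13)/2,
  λ_1 = 20,  λ_2 = 7.

Step 4 — unit eigenvector for λ_1: Sigma is diagonal, so its eigenvectors are the coordinate axes. λ_1 = 20 is the diagonal entry on the first coordinate axis, hence
  v_1 = (1, 0) (||v_1|| = 1).

λ_1 = 20,  λ_2 = 7;  v_1 ≈ (1, 0)


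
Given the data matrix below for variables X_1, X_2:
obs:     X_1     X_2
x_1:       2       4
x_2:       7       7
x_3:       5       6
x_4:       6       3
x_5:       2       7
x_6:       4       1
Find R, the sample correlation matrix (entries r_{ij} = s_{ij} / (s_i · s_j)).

Step 1 — column means:
  mean(X_1) = (2 + 7 + 5 + 6 + 2 + 4) / 6 = 26/6 = 4.3333
  mean(X_2) = (4 + 7 + 6 + 3 + 7 + 1) / 6 = 28/6 = 4.6667

Step 2 — sample variances and covariances s[i,j] = (1/(n-1)) · Σ_k (x_{k,i} - mean_i) · (x_{k,j} - mean_j), with n-1 = 5:
  s[X_1,X_1] = ((-2.3333)·(-2.3333) + (2.6667)·(2.6667) + (0.6667)·(0.6667) + (1.6667)·(1.6667) + (-2.3333)·(-2.3333) + (-0.3333)·(-0.3333)) / 5 = 21.3333/5 = 4.2667
  s[X_1,X_2] = ((-2.3333)·(-0.6667) + (2.6667)·(2.3333) + (0.6667)·(1.3333) + (1.6667)·(-1.6667) + (-2.3333)·(2.3333) + (-0.3333)·(-3.6667)) / 5 = 1.6667/5 = 0.3333
  s[X_2,X_2] = ((-0.6667)·(-0.6667) + (2.3333)·(2.3333) + (1.3333)·(1.3333) + (-1.6667)·(-1.6667) + (2.3333)·(2.3333) + (-3.6667)·(-3.6667)) / 5 = 29.3333/5 = 5.8667
  Sample standard deviations s_i = √(s[i,i]):
  s(X_1) = √(4.2667) = 2.0656
  s(X_2) = √(5.8667) = 2.4221

Step 3 — r_{ij} = s_{ij} / (s_i · s_j):
  r[X_1,X_1] = 1 (diagonal).
  r[X_1,X_2] = 0.3333 / (2.0656 · 2.4221) = 0.3333 / 5.0031 = 0.0666
  r[X_2,X_2] = 1 (diagonal).

R is symmetric with unit diagonal. Assembling:

R = [[1, 0.0666],
 [0.0666, 1]]


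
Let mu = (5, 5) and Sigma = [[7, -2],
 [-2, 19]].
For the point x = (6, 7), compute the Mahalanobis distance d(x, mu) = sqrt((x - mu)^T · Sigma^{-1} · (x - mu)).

Step 1 — centre the observation: (x - mu) = (1, 2).

Step 2 — invert Sigma. det(Sigma) = 7·19 - (-2)² = 129.
  Sigma^{-1} = (1/det) · [[d, -b], [-b, a]] = [[0.1473, 0.0155],
 [0.0155, 0.0543]].

Step 3 — form the quadratic (x - mu)^T · Sigma^{-1} · (x - mu):
  Sigma^{-1} · (x - mu) = (0.1783, 0.124).
  (x - mu)^T · [Sigma^{-1} · (x - mu)] = (1)·(0.1783) + (2)·(0.124) = 0.4264.

Step 4 — take square root: d = √(0.4264) ≈ 0.653.

d(x, mu) = √(0.4264) ≈ 0.653


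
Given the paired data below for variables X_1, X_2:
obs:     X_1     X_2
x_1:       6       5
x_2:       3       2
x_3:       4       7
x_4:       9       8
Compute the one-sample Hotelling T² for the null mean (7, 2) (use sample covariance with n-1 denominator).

Step 1 — sample mean vector:
  mean(X_1) = (6 + 3 + 4 + 9) / 4 = 22/4 = 5.5
  mean(X_2) = (5 + 2 + 7 + 8) / 4 = 22/4 = 5.5
  x̄ = (5.5, 5.5),  deviation x̄ - mu_0 = (5.5, 5.5) - (7, 2) = (-1.5, 3.5).

Step 2 — sample covariance matrix, S[i,j] = (1/(n-1)) · Σ_k (x_{k,i} - mean_i) · (x_{k,j} - mean_j), divisor n-1 = 3:
  S[X_1,X_1] = ((0.5)·(0.5) + (-2.5)·(-2.5) + (-1.5)·(-1.5) + (3.5)·(3.5)) / 3 = 21/3 = 7
  S[X_1,X_2] = ((0.5)·(-0.5) + (-2.5)·(-3.5) + (-1.5)·(1.5) + (3.5)·(2.5)) / 3 = 15/3 = 5
  S[X_2,X_2] = ((-0.5)·(-0.5) + (-3.5)·(-3.5) + (1.5)·(1.5) + (2.5)·(2.5)) / 3 = 21/3 = 7
  S = [[7, 5],
 [5, 7]].

Step 3 — invert S. det(S) = 7·7 - (5)² = 24.
  S^{-1} = (1/det) · [[d, -b], [-b, a]] = [[0.2917, -0.2083],
 [-0.2083, 0.2917]].

Step 4 — quadratic form (x̄ - mu_0)^T · S^{-1} · (x̄ - mu_0):
  S^{-1} · (x̄ - mu_0) = (-1.1667, 1.3333),
  (x̄ - mu_0)^T · [...] = (-1.5)·(-1.1667) + (3.5)·(1.3333) = 6.4167.

Step 5 — scale by n: T² = 4 · 6.4167 = 25.6667.

T² ≈ 25.6667


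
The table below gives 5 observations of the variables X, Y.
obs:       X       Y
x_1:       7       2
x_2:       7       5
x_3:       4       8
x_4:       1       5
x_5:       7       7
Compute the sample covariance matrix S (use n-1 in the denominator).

Step 1 — column means:
  mean(X) = (7 + 7 + 4 + 1 + 7) / 5 = 26/5 = 5.2
  mean(Y) = (2 + 5 + 8 + 5 + 7) / 5 = 27/5 = 5.4

Step 2 — sample covariance S[i,j] = (1/(n-1)) · Σ_k (x_{k,i} - mean_i) · (x_{k,j} - mean_j), with n-1 = 4.
  S[X,X] = ((1.8)·(1.8) + (1.8)·(1.8) + (-1.2)·(-1.2) + (-4.2)·(-4.2) + (1.8)·(1.8)) / 4 = 28.8/4 = 7.2
  S[X,Y] = ((1.8)·(-3.4) + (1.8)·(-0.4) + (-1.2)·(2.6) + (-4.2)·(-0.4) + (1.8)·(1.6)) / 4 = -5.4/4 = -1.35
  S[Y,Y] = ((-3.4)·(-3.4) + (-0.4)·(-0.4) + (2.6)·(2.6) + (-0.4)·(-0.4) + (1.6)·(1.6)) / 4 = 21.2/4 = 5.3

S is symmetric (S[j,i] = S[i,j]). Assembling:

S = [[7.2, -1.35],
 [-1.35, 5.3]]


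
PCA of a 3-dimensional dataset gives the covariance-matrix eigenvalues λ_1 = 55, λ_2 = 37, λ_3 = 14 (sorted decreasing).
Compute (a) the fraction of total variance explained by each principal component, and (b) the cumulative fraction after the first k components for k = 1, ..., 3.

Step 1 — total variance = trace(Sigma) = Σ λ_i = 55 + 37 + 14 = 106.

Step 2 — fraction explained by component i = λ_i / Σ λ:
  PC1: 55/106 = 0.5189
  PC2: 37/106 = 0.3491
  PC3: 14/106 = 0.1321

Step 3 — cumulative fraction after k components = (λ_1 + ... + λ_k) / Σ λ:
  k = 1: 55/106 = 0.5189
  k = 2: (55 + 37)/106 = 92/106 = 0.8679
  k = 3: (55 + 37 + 14)/106 = 106/106 = 1

Summary (fraction, with percent):

explained: PC1 0.5189 (51.89%), PC2 0.3491 (34.91%), PC3 0.1321 (13.21%);  cumulative: 0.5189, 0.8679, 1


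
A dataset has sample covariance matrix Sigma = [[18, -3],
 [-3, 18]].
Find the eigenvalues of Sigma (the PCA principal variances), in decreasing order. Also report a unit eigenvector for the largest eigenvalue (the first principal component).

Step 1 — characteristic polynomial of 2×2 Sigma:
  det(Sigma - λI) = λ² - trace · λ + det = 0.
  trace = 18 + 18 = 36, det = 18·18 - (-3)² = 315.
Step 2 — discriminant:
  Δ = trace² - 4·det = 1296 - 1260 = 36.
Step 3 — eigenvalues:
  λ = (trace ± √Δ)/2 = (36 ± 6)/2,
  λ_1 = 21,  λ_2 = 15.

Step 4 — unit eigenvector for λ_1: solve (Sigma - λ_1 I)v = 0. First row:
  (18 - 21)·v_x + (-3)·v_y = 0, i.e. (-3)·v_x + (-3)·v_y = 0,
  so v ∝ (b, λ_1 - a) = (-3, 3); multiply by -1 so the first entry is positive: u = (3, -3).
  ||u|| = √((3)² + (-3)²) = √(18) ≈ 4.2426,
  v_1 = u/||u|| ≈ (0.7071, -0.7071) (||v_1|| = 1).

λ_1 = 21,  λ_2 = 15;  v_1 ≈ (0.7071, -0.7071)


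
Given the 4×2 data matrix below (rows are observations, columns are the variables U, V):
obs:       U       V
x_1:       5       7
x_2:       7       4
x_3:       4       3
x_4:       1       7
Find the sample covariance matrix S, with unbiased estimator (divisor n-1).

Step 1 — column means:
  mean(U) = (5 + 7 + 4 + 1) / 4 = 17/4 = 4.25
  mean(V) = (7 + 4 + 3 + 7) / 4 = 21/4 = 5.25

Step 2 — sample covariance S[i,j] = (1/(n-1)) · Σ_k (x_{k,i} - mean_i) · (x_{k,j} - mean_j), with n-1 = 3.
  S[U,U] = ((0.75)·(0.75) + (2.75)·(2.75) + (-0.25)·(-0.25) + (-3.25)·(-3.25)) / 3 = 18.75/3 = 6.25
  S[U,V] = ((0.75)·(1.75) + (2.75)·(-1.25) + (-0.25)·(-2.25) + (-3.25)·(1.75)) / 3 = -7.25/3 = -2.4167
  S[V,V] = ((1.75)·(1.75) + (-1.25)·(-1.25) + (-2.25)·(-2.25) + (1.75)·(1.75)) / 3 = 12.75/3 = 4.25

S is symmetric (S[j,i] = S[i,j]). Assembling:

S = [[6.25, -2.4167],
 [-2.4167, 4.25]]


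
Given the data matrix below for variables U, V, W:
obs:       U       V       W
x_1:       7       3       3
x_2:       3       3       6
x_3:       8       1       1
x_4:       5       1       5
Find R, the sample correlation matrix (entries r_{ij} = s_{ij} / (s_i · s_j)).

Step 1 — column means:
  mean(U) = (7 + 3 + 8 + 5) / 4 = 23/4 = 5.75
  mean(V) = (3 + 3 + 1 + 1) / 4 = 8/4 = 2
  mean(W) = (3 + 6 + 1 + 5) / 4 = 15/4 = 3.75

Step 2 — sample variances and covariances s[i,j] = (1/(n-1)) · Σ_k (x_{k,i} - mean_i) · (x_{k,j} - mean_j), with n-1 = 3:
  s[U,U] = ((1.25)·(1.25) + (-2.75)·(-2.75) + (2.25)·(2.25) + (-0.75)·(-0.75)) / 3 = 14.75/3 = 4.9167
  s[U,V] = ((1.25)·(1) + (-2.75)·(1) + (2.25)·(-1) + (-0.75)·(-1)) / 3 = -3/3 = -1
  s[U,W] = ((1.25)·(-0.75) + (-2.75)·(2.25) + (2.25)·(-2.75) + (-0.75)·(1.25)) / 3 = -14.25/3 = -4.75
  s[V,V] = ((1)·(1) + (1)·(1) + (-1)·(-1) + (-1)·(-1)) / 3 = 4/3 = 1.3333
  s[V,W] = ((1)·(-0.75) + (1)·(2.25) + (-1)·(-2.75) + (-1)·(1.25)) / 3 = 3/3 = 1
  s[W,W] = ((-0.75)·(-0.75) + (2.25)·(2.25) + (-2.75)·(-2.75) + (1.25)·(1.25)) / 3 = 14.75/3 = 4.9167
  Sample standard deviations s_i = √(s[i,i]):
  s(U) = √(4.9167) = 2.2174
  s(V) = √(1.3333) = 1.1547
  s(W) = √(4.9167) = 2.2174

Step 3 — r_{ij} = s_{ij} / (s_i · s_j):
  r[U,U] = 1 (diagonal).
  r[U,V] = -1 / (2.2174 · 1.1547) = -1 / 2.5604 = -0.3906
  r[U,W] = -4.75 / (2.2174 · 2.2174) = -4.75 / 4.9167 = -0.9661
  r[V,V] = 1 (diagonal).
  r[V,W] = 1 / (1.1547 · 2.2174) = 1 / 2.5604 = 0.3906
  r[W,W] = 1 (diagonal).

R is symmetric with unit diagonal. Assembling:

R = [[1, -0.3906, -0.9661],
 [-0.3906, 1, 0.3906],
 [-0.9661, 0.3906, 1]]


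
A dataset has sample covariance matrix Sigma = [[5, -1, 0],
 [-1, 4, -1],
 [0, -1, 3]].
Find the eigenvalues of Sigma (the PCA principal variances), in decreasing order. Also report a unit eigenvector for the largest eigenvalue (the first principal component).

Step 1 — characteristic polynomial p(λ) = det(λI - Sigma) = λ³ - tr·λ² + c_1·λ - det, where tr = trace, c_1 = sum of the principal 2×2 minors, det = det(Sigma):
  tr = 5 + 4 + 3 = 12,
  c_1 = (5·4 - (-1)²) + (5·3 - (0)²) + (4·3 - (-1)²) = 19 + 15 + 11 = 45,
  det = 5·(4·3 - (-1)²) - (-1)·((-1)·3 - (-1)·(0)) + (0)·((-1)·(-1) - 4·(0)) = 5·(11) - (-1)·(-3) + (0)·(1) = 52.
  So p(λ) = λ³ - 12λ² + 45λ - 52.
Step 2 — look for an integer root (rational root theorem: any rational root is an integer divisor of 52). Testing λ = 4:
  p(4) = 64 - 192 + 180 - 52 = 0  ✓
  Dividing out (λ - 4): p(λ) = (λ - 4)(λ² - 8λ + 13).
Step 3 — remaining eigenvalues from the quadratic λ² - 8λ + 13 = 0:
  Δ = 8² - 4·13 = 64 - 52 = 12,  λ = (8 ± √12)/2 = (8 ± 3.4641)/2 ≈ 5.7321 or 2.2679.
  Sorted: λ_1 = 5.7321,  λ_2 = 4,  λ_3 = 2.2679  (check: sum = 12 = tr ✓).

Step 4 — unit eigenvector for λ_1 ≈ 5.7321: v spans the null space of (Sigma - λ_1 I), whose rows are
  r_1 = (-0.7321, -1, 0),  r_2 = (-1, -1.7321, -1),  r_3 = (0, -1, -2.7321).
  v is orthogonal to every row, so take v ∝ r_1 × r_2 = ((-1)·(-1) - (0)·(-1.7321), (0)·(-1) - (-0.7321)·(-1), (-0.7321)·(-1.7321) - (-1)·(-1)) ≈ (1, -0.7321, 0.2679).
  Let u = (1, -0.7321, 0.2679).
  ||u|| = √((1)² + (-0.7321)² + (0.2679)²) = √(1.6077) ≈ 1.2679,  v_1 = u/||u|| ≈ (0.7887, -0.5774, 0.2113) (||v_1|| = 1).

λ_1 = 5.7321,  λ_2 = 4,  λ_3 = 2.2679;  v_1 ≈ (0.7887, -0.5774, 0.2113)


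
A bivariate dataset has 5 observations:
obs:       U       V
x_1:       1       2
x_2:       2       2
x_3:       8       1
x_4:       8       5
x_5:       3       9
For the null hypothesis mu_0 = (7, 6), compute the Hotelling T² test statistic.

Step 1 — sample mean vector:
  mean(U) = (1 + 2 + 8 + 8 + 3) / 5 = 22/5 = 4.4
  mean(V) = (2 + 2 + 1 + 5 + 9) / 5 = 19/5 = 3.8
  x̄ = (4.4, 3.8),  deviation x̄ - mu_0 = (4.4, 3.8) - (7, 6) = (-2.6, -2.2).

Step 2 — sample covariance matrix, S[i,j] = (1/(n-1)) · Σ_k (x_{k,i} - mean_i) · (x_{k,j} - mean_j), divisor n-1 = 4:
  S[U,U] = ((-3.4)·(-3.4) + (-2.4)·(-2.4) + (3.6)·(3.6) + (3.6)·(3.6) + (-1.4)·(-1.4)) / 4 = 45.2/4 = 11.3
  S[U,V] = ((-3.4)·(-1.8) + (-2.4)·(-1.8) + (3.6)·(-2.8) + (3.6)·(1.2) + (-1.4)·(5.2)) / 4 = -2.6/4 = -0.65
  S[V,V] = ((-1.8)·(-1.8) + (-1.8)·(-1.8) + (-2.8)·(-2.8) + (1.2)·(1.2) + (5.2)·(5.2)) / 4 = 42.8/4 = 10.7
  S = [[11.3, -0.65],
 [-0.65, 10.7]].

Step 3 — invert S. det(S) = 11.3·10.7 - (-0.65)² = 120.4875.
  S^{-1} = (1/det) · [[d, -b], [-b, a]] = [[0.0888, 0.0054],
 [0.0054, 0.0938]].

Step 4 — quadratic form (x̄ - mu_0)^T · S^{-1} · (x̄ - mu_0):
  S^{-1} · (x̄ - mu_0) = (-0.2428, -0.2204),
  (x̄ - mu_0)^T · [...] = (-2.6)·(-0.2428) + (-2.2)·(-0.2204) = 1.116.

Step 5 — scale by n: T² = 5 · 1.116 = 5.5798.

T² ≈ 5.5798


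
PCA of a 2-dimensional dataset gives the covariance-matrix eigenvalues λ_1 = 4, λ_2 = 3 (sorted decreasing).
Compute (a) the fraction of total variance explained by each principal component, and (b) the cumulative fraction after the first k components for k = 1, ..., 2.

Step 1 — total variance = trace(Sigma) = Σ λ_i = 4 + 3 = 7.

Step 2 — fraction explained by component i = λ_i / Σ λ:
  PC1: 4/7 = 0.5714
  PC2: 3/7 = 0.4286

Step 3 — cumulative fraction after k components = (λ_1 + ... + λ_k) / Σ λ:
  k = 1: 4/7 = 0.5714
  k = 2: (4 + 3)/7 = 7/7 = 1

Summary (fraction, with percent):

explained: PC1 0.5714 (57.14%), PC2 0.4286 (42.86%);  cumulative: 0.5714, 1


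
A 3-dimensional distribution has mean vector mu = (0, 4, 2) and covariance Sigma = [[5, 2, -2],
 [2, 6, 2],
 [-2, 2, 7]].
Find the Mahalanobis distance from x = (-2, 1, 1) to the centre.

Step 1 — centre the observation: (x - mu) = (-2, -3, -1).

Step 2 — invert Sigma (cofactor / det for 3×3, or solve directly):
  Sigma^{-1} = [[0.3115, -0.1475, 0.1311],
 [-0.1475, 0.2541, -0.1148],
 [0.1311, -0.1148, 0.2131]].

Step 3 — form the quadratic (x - mu)^T · Sigma^{-1} · (x - mu):
  Sigma^{-1} · (x - mu) = (-0.3115, -0.3525, -0.1311).
  (x - mu)^T · [Sigma^{-1} · (x - mu)] = (-2)·(-0.3115) + (-3)·(-0.3525) + (-1)·(-0.1311) = 1.8115.

Step 4 — take square root: d = √(1.8115) ≈ 1.3459.

d(x, mu) = √(1.8115) ≈ 1.3459


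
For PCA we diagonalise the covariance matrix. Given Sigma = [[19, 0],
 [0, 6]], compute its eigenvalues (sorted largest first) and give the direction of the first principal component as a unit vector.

Step 1 — characteristic polynomial of 2×2 Sigma:
  det(Sigma - λI) = λ² - trace · λ + det = 0.
  trace = 19 + 6 = 25, det = 19·6 - (0)² = 114.
Step 2 — discriminant:
  Δ = trace² - 4·det = 625 - 456 = 169.
Step 3 — eigenvalues:
  λ = (trace ± √Δ)/2 = (25 ± 13)/2,
  λ_1 = 19,  λ_2 = 6.

Step 4 — unit eigenvector for λ_1: Sigma is diagonal, so its eigenvectors are the coordinate axes. λ_1 = 19 is the diagonal entry on the first coordinate axis, hence
  v_1 = (1, 0) (||v_1|| = 1).

λ_1 = 19,  λ_2 = 6;  v_1 ≈ (1, 0)


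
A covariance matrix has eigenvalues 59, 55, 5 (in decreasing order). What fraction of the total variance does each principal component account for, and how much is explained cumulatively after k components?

Step 1 — total variance = trace(Sigma) = Σ λ_i = 59 + 55 + 5 = 119.

Step 2 — fraction explained by component i = λ_i / Σ λ:
  PC1: 59/119 = 0.4958
  PC2: 55/119 = 0.4622
  PC3: 5/119 = 0.042

Step 3 — cumulative fraction after k components = (λ_1 + ... + λ_k) / Σ λ:
  k = 1: 59/119 = 0.4958
  k = 2: (59 + 55)/119 = 114/119 = 0.958
  k = 3: (59 + 55 + 5)/119 = 119/119 = 1

Summary (fraction, with percent):

explained: PC1 0.4958 (49.58%), PC2 0.4622 (46.22%), PC3 0.042 (4.2%);  cumulative: 0.4958, 0.958, 1


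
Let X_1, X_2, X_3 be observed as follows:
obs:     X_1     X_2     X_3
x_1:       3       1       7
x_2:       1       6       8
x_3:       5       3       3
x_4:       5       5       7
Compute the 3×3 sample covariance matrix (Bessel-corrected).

Step 1 — column means:
  mean(X_1) = (3 + 1 + 5 + 5) / 4 = 14/4 = 3.5
  mean(X_2) = (1 + 6 + 3 + 5) / 4 = 15/4 = 3.75
  mean(X_3) = (7 + 8 + 3 + 7) / 4 = 25/4 = 6.25

Step 2 — sample covariance S[i,j] = (1/(n-1)) · Σ_k (x_{k,i} - mean_i) · (x_{k,j} - mean_j), with n-1 = 3.
  S[X_1,X_1] = ((-0.5)·(-0.5) + (-2.5)·(-2.5) + (1.5)·(1.5) + (1.5)·(1.5)) / 3 = 11/3 = 3.6667
  S[X_1,X_2] = ((-0.5)·(-2.75) + (-2.5)·(2.25) + (1.5)·(-0.75) + (1.5)·(1.25)) / 3 = -3.5/3 = -1.1667
  S[X_1,X_3] = ((-0.5)·(0.75) + (-2.5)·(1.75) + (1.5)·(-3.25) + (1.5)·(0.75)) / 3 = -8.5/3 = -2.8333
  S[X_2,X_2] = ((-2.75)·(-2.75) + (2.25)·(2.25) + (-0.75)·(-0.75) + (1.25)·(1.25)) / 3 = 14.75/3 = 4.9167
  S[X_2,X_3] = ((-2.75)·(0.75) + (2.25)·(1.75) + (-0.75)·(-3.25) + (1.25)·(0.75)) / 3 = 5.25/3 = 1.75
  S[X_3,X_3] = ((0.75)·(0.75) + (1.75)·(1.75) + (-3.25)·(-3.25) + (0.75)·(0.75)) / 3 = 14.75/3 = 4.9167

S is symmetric (S[j,i] = S[i,j]). Assembling:

S = [[3.6667, -1.1667, -2.8333],
 [-1.1667, 4.9167, 1.75],
 [-2.8333, 1.75, 4.9167]]


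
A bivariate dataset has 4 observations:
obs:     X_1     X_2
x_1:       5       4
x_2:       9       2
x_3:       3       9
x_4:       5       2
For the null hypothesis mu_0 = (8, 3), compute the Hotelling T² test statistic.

Step 1 — sample mean vector:
  mean(X_1) = (5 + 9 + 3 + 5) / 4 = 22/4 = 5.5
  mean(X_2) = (4 + 2 + 9 + 2) / 4 = 17/4 = 4.25
  x̄ = (5.5, 4.25),  deviation x̄ - mu_0 = (5.5, 4.25) - (8, 3) = (-2.5, 1.25).

Step 2 — sample covariance matrix, S[i,j] = (1/(n-1)) · Σ_k (x_{k,i} - mean_i) · (x_{k,j} - mean_j), divisor n-1 = 3:
  S[X_1,X_1] = ((-0.5)·(-0.5) + (3.5)·(3.5) + (-2.5)·(-2.5) + (-0.5)·(-0.5)) / 3 = 19/3 = 6.3333
  S[X_1,X_2] = ((-0.5)·(-0.25) + (3.5)·(-2.25) + (-2.5)·(4.75) + (-0.5)·(-2.25)) / 3 = -18.5/3 = -6.1667
  S[X_2,X_2] = ((-0.25)·(-0.25) + (-2.25)·(-2.25) + (4.75)·(4.75) + (-2.25)·(-2.25)) / 3 = 32.75/3 = 10.9167
  S = [[6.3333, -6.1667],
 [-6.1667, 10.9167]].

Step 3 — invert S. det(S) = 6.3333·10.9167 - (-6.1667)² = 31.1111.
  S^{-1} = (1/det) · [[d, -b], [-b, a]] = [[0.3509, 0.1982],
 [0.1982, 0.2036]].

Step 4 — quadratic form (x̄ - mu_0)^T · S^{-1} · (x̄ - mu_0):
  S^{-1} · (x̄ - mu_0) = (-0.6295, -0.2411),
  (x̄ - mu_0)^T · [...] = (-2.5)·(-0.6295) + (1.25)·(-0.2411) = 1.2723.

Step 5 — scale by n: T² = 4 · 1.2723 = 5.0893.

T² ≈ 5.0893


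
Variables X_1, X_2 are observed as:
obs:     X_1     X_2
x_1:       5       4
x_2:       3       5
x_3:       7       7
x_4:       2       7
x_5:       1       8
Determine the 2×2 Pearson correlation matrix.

Step 1 — column means:
  mean(X_1) = (5 + 3 + 7 + 2 + 1) / 5 = 18/5 = 3.6
  mean(X_2) = (4 + 5 + 7 + 7 + 8) / 5 = 31/5 = 6.2

Step 2 — sample variances and covariances s[i,j] = (1/(n-1)) · Σ_k (x_{k,i} - mean_i) · (x_{k,j} - mean_j), with n-1 = 4:
  s[X_1,X_1] = ((1.4)·(1.4) + (-0.6)·(-0.6) + (3.4)·(3.4) + (-1.6)·(-1.6) + (-2.6)·(-2.6)) / 4 = 23.2/4 = 5.8
  s[X_1,X_2] = ((1.4)·(-2.2) + (-0.6)·(-1.2) + (3.4)·(0.8) + (-1.6)·(0.8) + (-2.6)·(1.8)) / 4 = -5.6/4 = -1.4
  s[X_2,X_2] = ((-2.2)·(-2.2) + (-1.2)·(-1.2) + (0.8)·(0.8) + (0.8)·(0.8) + (1.8)·(1.8)) / 4 = 10.8/4 = 2.7
  Sample standard deviations s_i = √(s[i,i]):
  s(X_1) = √(5.8) = 2.4083
  s(X_2) = √(2.7) = 1.6432

Step 3 — r_{ij} = s_{ij} / (s_i · s_j):
  r[X_1,X_1] = 1 (diagonal).
  r[X_1,X_2] = -1.4 / (2.4083 · 1.6432) = -1.4 / 3.9573 = -0.3538
  r[X_2,X_2] = 1 (diagonal).

R is symmetric with unit diagonal. Assembling:

R = [[1, -0.3538],
 [-0.3538, 1]]


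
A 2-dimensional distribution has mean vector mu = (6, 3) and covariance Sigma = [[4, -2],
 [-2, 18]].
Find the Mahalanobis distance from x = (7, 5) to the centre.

Step 1 — centre the observation: (x - mu) = (1, 2).

Step 2 — invert Sigma. det(Sigma) = 4·18 - (-2)² = 68.
  Sigma^{-1} = (1/det) · [[d, -b], [-b, a]] = [[0.2647, 0.0294],
 [0.0294, 0.0588]].

Step 3 — form the quadratic (x - mu)^T · Sigma^{-1} · (x - mu):
  Sigma^{-1} · (x - mu) = (0.3235, 0.1471).
  (x - mu)^T · [Sigma^{-1} · (x - mu)] = (1)·(0.3235) + (2)·(0.1471) = 0.6176.

Step 4 — take square root: d = √(0.6176) ≈ 0.7859.

d(x, mu) = √(0.6176) ≈ 0.7859


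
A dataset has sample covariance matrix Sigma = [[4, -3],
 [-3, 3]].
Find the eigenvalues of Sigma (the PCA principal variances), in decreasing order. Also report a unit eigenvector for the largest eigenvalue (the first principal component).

Step 1 — characteristic polynomial of 2×2 Sigma:
  det(Sigma - λI) = λ² - trace · λ + det = 0.
  trace = 4 + 3 = 7, det = 4·3 - (-3)² = 3.
Step 2 — discriminant:
  Δ = trace² - 4·det = 49 - 12 = 37.
Step 3 — eigenvalues:
  λ = (trace ± √Δ)/2 = (7 ± 6.0828)/2,
  λ_1 = 6.5414,  λ_2 = 0.4586.

Step 4 — unit eigenvector for λ_1: solve (Sigma - λ_1 I)v = 0. First row:
  (4 - 6.5414)·v_x + (-3)·v_y = 0, i.e. (-2.5414)·v_x + (-3)·v_y = 0,
  so v ∝ (b, λ_1 - a) = (-3, 2.5414); multiply by -1 so the first entry is positive: u = (3, -2.5414).
  ||u|| = √((3)² + (-2.5414)²) = √(15.4586) ≈ 3.9317,
  v_1 = u/||u|| ≈ (0.763, -0.6464) (||v_1|| = 1).

λ_1 = 6.5414,  λ_2 = 0.4586;  v_1 ≈ (0.763, -0.6464)


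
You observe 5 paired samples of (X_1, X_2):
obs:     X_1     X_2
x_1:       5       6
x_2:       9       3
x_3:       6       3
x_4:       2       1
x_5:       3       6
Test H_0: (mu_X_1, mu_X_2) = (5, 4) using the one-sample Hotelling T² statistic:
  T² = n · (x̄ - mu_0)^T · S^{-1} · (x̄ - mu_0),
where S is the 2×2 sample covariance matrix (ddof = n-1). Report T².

Step 1 — sample mean vector:
  mean(X_1) = (5 + 9 + 6 + 2 + 3) / 5 = 25/5 = 5
  mean(X_2) = (6 + 3 + 3 + 1 + 6) / 5 = 19/5 = 3.8
  x̄ = (5, 3.8),  deviation x̄ - mu_0 = (5, 3.8) - (5, 4) = (0, -0.2).

Step 2 — sample covariance matrix, S[i,j] = (1/(n-1)) · Σ_k (x_{k,i} - mean_i) · (x_{k,j} - mean_j), divisor n-1 = 4:
  S[X_1,X_1] = ((0)·(0) + (4)·(4) + (1)·(1) + (-3)·(-3) + (-2)·(-2)) / 4 = 30/4 = 7.5
  S[X_1,X_2] = ((0)·(2.2) + (4)·(-0.8) + (1)·(-0.8) + (-3)·(-2.8) + (-2)·(2.2)) / 4 = 0/4 = 0
  S[X_2,X_2] = ((2.2)·(2.2) + (-0.8)·(-0.8) + (-0.8)·(-0.8) + (-2.8)·(-2.8) + (2.2)·(2.2)) / 4 = 18.8/4 = 4.7
  S = [[7.5, 0],
 [0, 4.7]].

Step 3 — invert S. det(S) = 7.5·4.7 - (0)² = 35.25.
  S^{-1} = (1/det) · [[d, -b], [-b, a]] = [[0.1333, 0],
 [0, 0.2128]].

Step 4 — quadratic form (x̄ - mu_0)^T · S^{-1} · (x̄ - mu_0):
  S^{-1} · (x̄ - mu_0) = (0, -0.0426),
  (x̄ - mu_0)^T · [...] = (0)·(0) + (-0.2)·(-0.0426) = 0.0085.

Step 5 — scale by n: T² = 5 · 0.0085 = 0.0426.

T² ≈ 0.0426


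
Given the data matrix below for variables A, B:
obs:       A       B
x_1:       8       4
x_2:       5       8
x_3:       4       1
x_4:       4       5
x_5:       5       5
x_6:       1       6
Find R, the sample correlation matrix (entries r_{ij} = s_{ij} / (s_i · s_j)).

Step 1 — column means:
  mean(A) = (8 + 5 + 4 + 4 + 5 + 1) / 6 = 27/6 = 4.5
  mean(B) = (4 + 8 + 1 + 5 + 5 + 6) / 6 = 29/6 = 4.8333

Step 2 — sample variances and covariances s[i,j] = (1/(n-1)) · Σ_k (x_{k,i} - mean_i) · (x_{k,j} - mean_j), with n-1 = 5:
  s[A,A] = ((3.5)·(3.5) + (0.5)·(0.5) + (-0.5)·(-0.5) + (-0.5)·(-0.5) + (0.5)·(0.5) + (-3.5)·(-3.5)) / 5 = 25.5/5 = 5.1
  s[A,B] = ((3.5)·(-0.8333) + (0.5)·(3.1667) + (-0.5)·(-3.8333) + (-0.5)·(0.1667) + (0.5)·(0.1667) + (-3.5)·(1.1667)) / 5 = -3.5/5 = -0.7
  s[B,B] = ((-0.8333)·(-0.8333) + (3.1667)·(3.1667) + (-3.8333)·(-3.8333) + (0.1667)·(0.1667) + (0.1667)·(0.1667) + (1.1667)·(1.1667)) / 5 = 26.8333/5 = 5.3667
  Sample standard deviations s_i = √(s[i,i]):
  s(A) = √(5.1) = 2.2583
  s(B) = √(5.3667) = 2.3166

Step 3 — r_{ij} = s_{ij} / (s_i · s_j):
  r[A,A] = 1 (diagonal).
  r[A,B] = -0.7 / (2.2583 · 2.3166) = -0.7 / 5.2316 = -0.1338
  r[B,B] = 1 (diagonal).

R is symmetric with unit diagonal. Assembling:

R = [[1, -0.1338],
 [-0.1338, 1]]


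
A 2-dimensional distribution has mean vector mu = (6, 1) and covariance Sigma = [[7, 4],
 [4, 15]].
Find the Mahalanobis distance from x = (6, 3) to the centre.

Step 1 — centre the observation: (x - mu) = (0, 2).

Step 2 — invert Sigma. det(Sigma) = 7·15 - (4)² = 89.
  Sigma^{-1} = (1/det) · [[d, -b], [-b, a]] = [[0.1685, -0.0449],
 [-0.0449, 0.0787]].

Step 3 — form the quadratic (x - mu)^T · Sigma^{-1} · (x - mu):
  Sigma^{-1} · (x - mu) = (-0.0899, 0.1573).
  (x - mu)^T · [Sigma^{-1} · (x - mu)] = (0)·(-0.0899) + (2)·(0.1573) = 0.3146.

Step 4 — take square root: d = √(0.3146) ≈ 0.5609.

d(x, mu) = √(0.3146) ≈ 0.5609


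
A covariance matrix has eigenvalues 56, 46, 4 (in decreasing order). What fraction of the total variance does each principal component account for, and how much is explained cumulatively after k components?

Step 1 — total variance = trace(Sigma) = Σ λ_i = 56 + 46 + 4 = 106.

Step 2 — fraction explained by component i = λ_i / Σ λ:
  PC1: 56/106 = 0.5283
  PC2: 46/106 = 0.434
  PC3: 4/106 = 0.0377

Step 3 — cumulative fraction after k components = (λ_1 + ... + λ_k) / Σ λ:
  k = 1: 56/106 = 0.5283
  k = 2: (56 + 46)/106 = 102/106 = 0.9623
  k = 3: (56 + 46 + 4)/106 = 106/106 = 1

Summary (fraction, with percent):

explained: PC1 0.5283 (52.83%), PC2 0.434 (43.4%), PC3 0.0377 (3.77%);  cumulative: 0.5283, 0.9623, 1


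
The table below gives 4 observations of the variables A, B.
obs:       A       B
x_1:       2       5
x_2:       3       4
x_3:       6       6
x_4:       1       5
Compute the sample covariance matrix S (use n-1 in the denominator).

Step 1 — column means:
  mean(A) = (2 + 3 + 6 + 1) / 4 = 12/4 = 3
  mean(B) = (5 + 4 + 6 + 5) / 4 = 20/4 = 5

Step 2 — sample covariance S[i,j] = (1/(n-1)) · Σ_k (x_{k,i} - mean_i) · (x_{k,j} - mean_j), with n-1 = 3.
  S[A,A] = ((-1)·(-1) + (0)·(0) + (3)·(3) + (-2)·(-2)) / 3 = 14/3 = 4.6667
  S[A,B] = ((-1)·(0) + (0)·(-1) + (3)·(1) + (-2)·(0)) / 3 = 3/3 = 1
  S[B,B] = ((0)·(0) + (-1)·(-1) + (1)·(1) + (0)·(0)) / 3 = 2/3 = 0.6667

S is symmetric (S[j,i] = S[i,j]). Assembling:

S = [[4.6667, 1],
 [1, 0.6667]]


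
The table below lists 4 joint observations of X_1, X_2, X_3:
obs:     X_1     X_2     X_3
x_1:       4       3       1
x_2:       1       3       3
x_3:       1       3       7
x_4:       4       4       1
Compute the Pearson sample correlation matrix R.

Step 1 — column means:
  mean(X_1) = (4 + 1 + 1 + 4) / 4 = 10/4 = 2.5
  mean(X_2) = (3 + 3 + 3 + 4) / 4 = 13/4 = 3.25
  mean(X_3) = (1 + 3 + 7 + 1) / 4 = 12/4 = 3

Step 2 — sample variances and covariances s[i,j] = (1/(n-1)) · Σ_k (x_{k,i} - mean_i) · (x_{k,j} - mean_j), with n-1 = 3:
  s[X_1,X_1] = ((1.5)·(1.5) + (-1.5)·(-1.5) + (-1.5)·(-1.5) + (1.5)·(1.5)) / 3 = 9/3 = 3
  s[X_1,X_2] = ((1.5)·(-0.25) + (-1.5)·(-0.25) + (-1.5)·(-0.25) + (1.5)·(0.75)) / 3 = 1.5/3 = 0.5
  s[X_1,X_3] = ((1.5)·(-2) + (-1.5)·(0) + (-1.5)·(4) + (1.5)·(-2)) / 3 = -12/3 = -4
  s[X_2,X_2] = ((-0.25)·(-0.25) + (-0.25)·(-0.25) + (-0.25)·(-0.25) + (0.75)·(0.75)) / 3 = 0.75/3 = 0.25
  s[X_2,X_3] = ((-0.25)·(-2) + (-0.25)·(0) + (-0.25)·(4) + (0.75)·(-2)) / 3 = -2/3 = -0.6667
  s[X_3,X_3] = ((-2)·(-2) + (0)·(0) + (4)·(4) + (-2)·(-2)) / 3 = 24/3 = 8
  Sample standard deviations s_i = √(s[i,i]):
  s(X_1) = √(3) = 1.7321
  s(X_2) = √(0.25) = 0.5
  s(X_3) = √(8) = 2.8284

Step 3 — r_{ij} = s_{ij} / (s_i · s_j):
  r[X_1,X_1] = 1 (diagonal).
  r[X_1,X_2] = 0.5 / (1.7321 · 0.5) = 0.5 / 0.866 = 0.5774
  r[X_1,X_3] = -4 / (1.7321 · 2.8284) = -4 / 4.899 = -0.8165
  r[X_2,X_2] = 1 (diagonal).
  r[X_2,X_3] = -0.6667 / (0.5 · 2.8284) = -0.6667 / 1.4142 = -0.4714
  r[X_3,X_3] = 1 (diagonal).

R is symmetric with unit diagonal. Assembling:

R = [[1, 0.5774, -0.8165],
 [0.5774, 1, -0.4714],
 [-0.8165, -0.4714, 1]]
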